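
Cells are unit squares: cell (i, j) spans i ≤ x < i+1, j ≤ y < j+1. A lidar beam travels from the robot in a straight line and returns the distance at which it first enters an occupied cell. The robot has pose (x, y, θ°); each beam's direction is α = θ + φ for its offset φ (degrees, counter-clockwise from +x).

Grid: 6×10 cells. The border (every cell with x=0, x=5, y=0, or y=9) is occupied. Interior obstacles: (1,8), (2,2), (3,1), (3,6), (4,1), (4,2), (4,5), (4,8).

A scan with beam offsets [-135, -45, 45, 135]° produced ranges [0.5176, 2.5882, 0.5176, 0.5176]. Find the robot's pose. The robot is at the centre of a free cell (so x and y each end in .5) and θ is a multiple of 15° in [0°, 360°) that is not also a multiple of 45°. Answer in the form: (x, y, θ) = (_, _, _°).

(x, y, θ) = (3.5, 2.5, 120°)

The pose lattice has 24·16 = 384 candidates. Test each by forward raycasting.
  (4.5, 6.5, 105°): beam 1 = 0.5774 ≠ 0.5176 ✗
  (1.5, 2.5, 120°): beam 2 = 6.7293 ≠ 2.5882 ✗
  (4.5, 3.5, 285°): beam 1 = 4.0415 ≠ 0.5176 ✗
  …
  (3.5, 2.5, 120°): r_1=0.5176, r_2=2.5882, r_3=0.5176, r_4=0.5176 — all match ✓
Unique over the lattice → pose = (3.5, 2.5, 120°).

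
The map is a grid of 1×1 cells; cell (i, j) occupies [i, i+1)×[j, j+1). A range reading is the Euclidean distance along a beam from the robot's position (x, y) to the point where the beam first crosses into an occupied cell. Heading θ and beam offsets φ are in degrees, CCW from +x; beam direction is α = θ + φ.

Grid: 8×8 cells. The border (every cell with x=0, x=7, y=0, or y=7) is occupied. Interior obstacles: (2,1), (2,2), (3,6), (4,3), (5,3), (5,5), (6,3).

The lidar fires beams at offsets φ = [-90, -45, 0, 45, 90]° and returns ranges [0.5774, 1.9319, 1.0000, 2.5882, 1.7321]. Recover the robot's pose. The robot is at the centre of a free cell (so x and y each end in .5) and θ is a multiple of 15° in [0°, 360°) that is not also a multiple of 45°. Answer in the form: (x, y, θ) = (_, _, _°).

The pose lattice has 29·16 = 464 candidates. Test each by forward raycasting.
  (3.5, 1.5, 60°): beam 1 = 1.0000 ≠ 0.5774 ✗
  (5.5, 6.5, 240°): beam 1 = 1.0000 ≠ 0.5774 ✗
  (2.5, 5.5, 285°): beam 1 = 1.5529 ≠ 0.5774 ✗
  (6.5, 4.5, 15°): beam 1 = 0.5176 ≠ 0.5774 ✗
  …
  (4.5, 4.5, 30°): r_1=0.5774, r_2=1.9319, r_3=1.0000, r_4=2.5882, r_5=1.7321 — all match ✓
No second candidate reproduces the full scan.

(x, y, θ) = (4.5, 4.5, 30°)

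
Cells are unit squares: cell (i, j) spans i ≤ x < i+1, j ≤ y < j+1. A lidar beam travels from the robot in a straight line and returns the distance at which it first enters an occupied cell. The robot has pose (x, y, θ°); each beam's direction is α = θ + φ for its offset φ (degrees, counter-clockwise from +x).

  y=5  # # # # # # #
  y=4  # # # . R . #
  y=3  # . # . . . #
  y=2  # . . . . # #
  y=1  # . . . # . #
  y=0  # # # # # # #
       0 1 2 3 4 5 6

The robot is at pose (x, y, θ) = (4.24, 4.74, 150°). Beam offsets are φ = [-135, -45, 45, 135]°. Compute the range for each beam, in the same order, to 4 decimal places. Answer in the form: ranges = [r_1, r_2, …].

beam 1: φ=-135°, α=15°
  dir = (cos 15°, sin 15°) = (0.9659, 0.2588); from cell (4,4)
  next x-line at t=0.7868, next y-line at t=1.0046; Δt_x=1.0353, Δt_y=3.8637
    x: enter (5,4) at t=0.7868
    y: enter (5,5) at t=1.0046 ← occupied
  → r_1 = 1.0046
beam 2: φ=-45°, α=105°
  dir = (cos 105°, sin 105°) = (-0.2588, 0.9659); from cell (4,4)
  next x-line at t=0.9273, next y-line at t=0.2692; Δt_x=3.8637, Δt_y=1.0353
    y: enter (4,5) at t=0.2692 ← occupied
  → r_2 = 0.2692
beam 3: φ=45°, α=195°
  dir = (cos 195°, sin 195°) = (-0.9659, -0.2588); from cell (4,4)
  next x-line at t=0.2485, next y-line at t=2.8591; Δt_x=1.0353, Δt_y=3.8637
    x: enter (3,4) at t=0.2485
    x: enter (2,4) at t=1.2837 ← occupied
  → r_3 = 1.2837
beam 4: φ=135°, α=285°
  dir = (cos 285°, sin 285°) = (0.2588, -0.9659); from cell (4,4)
  next x-line at t=2.9364, next y-line at t=0.7661; Δt_x=3.8637, Δt_y=1.0353
    y: enter (4,3) at t=0.7661
    y: enter (4,2) at t=1.8014
    y: enter (4,1) at t=2.8367 ← occupied
  → r_4 = 2.8367

ranges = [1.0046, 0.2692, 1.2837, 2.8367]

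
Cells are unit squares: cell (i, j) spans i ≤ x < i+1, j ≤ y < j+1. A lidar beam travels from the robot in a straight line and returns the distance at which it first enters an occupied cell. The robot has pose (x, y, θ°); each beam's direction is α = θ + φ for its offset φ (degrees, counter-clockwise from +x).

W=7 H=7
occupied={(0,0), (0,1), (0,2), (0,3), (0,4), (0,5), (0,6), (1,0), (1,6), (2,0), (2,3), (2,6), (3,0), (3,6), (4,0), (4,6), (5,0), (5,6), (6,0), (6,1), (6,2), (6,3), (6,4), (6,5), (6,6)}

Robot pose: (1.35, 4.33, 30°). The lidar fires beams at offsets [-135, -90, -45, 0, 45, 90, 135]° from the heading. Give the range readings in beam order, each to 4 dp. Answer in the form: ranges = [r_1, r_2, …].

beam 1: φ=-135°, α=255°
  cosα=-0.2588 sinα=-0.9659 | (1,4) | tMaxX 1.3523 tMaxY 0.3416 | tΔX 3.8637 tΔY 1.0353
    t=0.3416 [y] (1,3)
    t=1.3523 [x] (0,3) — stop
  → r_1 = 1.3523
beam 2: φ=-90°, α=300°
  cosα=0.5000 sinα=-0.8660 | (1,4) | tMaxX 1.3000 tMaxY 0.3811 | tΔX 2.0000 tΔY 1.1547
    t=0.3811 [y] (1,3)
    t=1.3000 [x] (2,3) — stop
  → r_2 = 1.3000
beam 3: φ=-45°, α=345°
  cosα=0.9659 sinα=-0.2588 | (1,4) | tMaxX 0.6729 tMaxY 1.2750 | tΔX 1.0353 tΔY 3.8637
    t=0.6729 [x] (2,4)
    t=1.2750 [y] (2,3) — stop
  → r_3 = 1.2750
beam 4: φ=0°, α=30°
  cosα=0.8660 sinα=0.5000 | (1,4) | tMaxX 0.7506 tMaxY 1.3400 | tΔX 1.1547 tΔY 2.0000
    t=0.7506 [x] (2,4)
    t=1.3400 [y] (2,5)
    t=1.9053 [x] (3,5)
    t=3.0600 [x] (4,5)
    t=3.3400 [y] (4,6) — stop
  → r_4 = 3.3400
beam 5: φ=45°, α=75°
  cosα=0.2588 sinα=0.9659 | (1,4) | tMaxX 2.5114 tMaxY 0.6936 | tΔX 3.8637 tΔY 1.0353
    t=0.6936 [y] (1,5)
    t=1.7289 [y] (1,6) — stop
  → r_5 = 1.7289
beam 6: φ=90°, α=120°
  cosα=-0.5000 sinα=0.8660 | (1,4) | tMaxX 0.7000 tMaxY 0.7736 | tΔX 2.0000 tΔY 1.1547
    t=0.7000 [x] (0,4) — stop
  → r_6 = 0.7000
beam 7: φ=135°, α=165°
  cosα=-0.9659 sinα=0.2588 | (1,4) | tMaxX 0.3623 tMaxY 2.5887 | tΔX 1.0353 tΔY 3.8637
    t=0.3623 [x] (0,4) — stop
  → r_7 = 0.3623

ranges = [1.3523, 1.3000, 1.2750, 3.3400, 1.7289, 0.7000, 0.3623]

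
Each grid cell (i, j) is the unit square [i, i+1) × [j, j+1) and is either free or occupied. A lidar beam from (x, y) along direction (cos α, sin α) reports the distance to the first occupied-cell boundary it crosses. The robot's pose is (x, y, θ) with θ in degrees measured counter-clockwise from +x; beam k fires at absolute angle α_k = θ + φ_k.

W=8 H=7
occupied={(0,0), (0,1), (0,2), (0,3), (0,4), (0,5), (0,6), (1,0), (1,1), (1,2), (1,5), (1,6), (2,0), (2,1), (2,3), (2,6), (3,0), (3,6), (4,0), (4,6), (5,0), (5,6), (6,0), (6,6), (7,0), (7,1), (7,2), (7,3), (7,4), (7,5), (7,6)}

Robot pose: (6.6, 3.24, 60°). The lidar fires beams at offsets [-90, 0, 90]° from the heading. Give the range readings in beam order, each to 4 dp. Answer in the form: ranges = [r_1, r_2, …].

ranges = [0.4619, 0.8000, 5.3116]

beam 1: φ=-90°, α=330°
  cosα=0.8660 sinα=-0.5000 | (6,3) | tMaxX 0.4619 tMaxY 0.4800 | tΔX 1.1547 tΔY 2.0000
    t=0.4619 [x] (7,3) — stop
  → r_1 = 0.4619
beam 2: φ=0°, α=60°
  cosα=0.5000 sinα=0.8660 | (6,3) | tMaxX 0.8000 tMaxY 0.8776 | tΔX 2.0000 tΔY 1.1547
    t=0.8000 [x] (7,3) — stop
  → r_2 = 0.8000
beam 3: φ=90°, α=150°
  cosα=-0.8660 sinα=0.5000 | (6,3) | tMaxX 0.6928 tMaxY 1.5200 | tΔX 1.1547 tΔY 2.0000
    t=0.6928 [x] (5,3)
    t=1.5200 [y] (5,4)
    t=1.8475 [x] (4,4)
    t=3.0022 [x] (3,4)
    t=3.5200 [y] (3,5)
    t=4.1569 [x] (2,5)
    t=5.3116 [x] (1,5) — stop
  → r_3 = 5.3116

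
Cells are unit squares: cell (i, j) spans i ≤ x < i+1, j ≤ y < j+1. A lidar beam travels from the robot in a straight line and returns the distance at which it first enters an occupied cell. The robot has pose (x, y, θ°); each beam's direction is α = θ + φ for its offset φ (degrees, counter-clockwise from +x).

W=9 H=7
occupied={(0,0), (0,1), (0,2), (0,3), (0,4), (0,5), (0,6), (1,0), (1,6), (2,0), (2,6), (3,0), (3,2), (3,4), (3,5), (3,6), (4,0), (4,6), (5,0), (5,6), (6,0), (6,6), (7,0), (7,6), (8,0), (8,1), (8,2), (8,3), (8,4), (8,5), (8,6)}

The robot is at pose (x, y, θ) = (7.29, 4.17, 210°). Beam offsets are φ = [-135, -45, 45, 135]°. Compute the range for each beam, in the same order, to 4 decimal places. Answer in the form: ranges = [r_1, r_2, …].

ranges = [1.8946, 3.4061, 3.2818, 0.7350]

beam 1: φ=-135°, α=75°
  dir = (cos 75°, sin 75°) = (0.2588, 0.9659); from cell (7,4)
  next x-line at t=2.7432, next y-line at t=0.8593; Δt_x=3.8637, Δt_y=1.0353
    y: enter (7,5) at t=0.8593
    y: enter (7,6) at t=1.8946 ← occupied
  → r_1 = 1.8946
beam 2: φ=-45°, α=165°
  dir = (cos 165°, sin 165°) = (-0.9659, 0.2588); from cell (7,4)
  next x-line at t=0.3002, next y-line at t=3.2069; Δt_x=1.0353, Δt_y=3.8637
    x: enter (6,4) at t=0.3002
    x: enter (5,4) at t=1.3355
    x: enter (4,4) at t=2.3708
    y: enter (4,5) at t=3.2069
    x: enter (3,5) at t=3.4061 ← occupied
  → r_2 = 3.4061
beam 3: φ=45°, α=255°
  dir = (cos 255°, sin 255°) = (-0.2588, -0.9659); from cell (7,4)
  next x-line at t=1.1205, next y-line at t=0.1760; Δt_x=3.8637, Δt_y=1.0353
    y: enter (7,3) at t=0.1760
    x: enter (6,3) at t=1.1205
    y: enter (6,2) at t=1.2113
    y: enter (6,1) at t=2.2465
    y: enter (6,0) at t=3.2818 ← occupied
  → r_3 = 3.2818
beam 4: φ=135°, α=345°
  dir = (cos 345°, sin 345°) = (0.9659, -0.2588); from cell (7,4)
  next x-line at t=0.7350, next y-line at t=0.6568; Δt_x=1.0353, Δt_y=3.8637
    y: enter (7,3) at t=0.6568
    x: enter (8,3) at t=0.7350 ← occupied
  → r_4 = 0.7350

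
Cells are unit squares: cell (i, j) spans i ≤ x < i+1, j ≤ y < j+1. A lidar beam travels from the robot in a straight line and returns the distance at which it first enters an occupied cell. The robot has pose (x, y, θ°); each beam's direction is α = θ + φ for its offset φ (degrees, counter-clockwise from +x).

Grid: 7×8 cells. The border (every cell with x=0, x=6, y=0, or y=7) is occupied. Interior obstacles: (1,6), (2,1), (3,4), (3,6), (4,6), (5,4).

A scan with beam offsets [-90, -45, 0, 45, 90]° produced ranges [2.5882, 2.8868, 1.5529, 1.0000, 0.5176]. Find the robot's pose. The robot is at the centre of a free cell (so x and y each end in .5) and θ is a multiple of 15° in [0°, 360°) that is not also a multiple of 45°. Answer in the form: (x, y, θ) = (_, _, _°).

(x, y, θ) = (4.5, 1.5, 165°)

The pose lattice has 24·16 = 384 candidates. Test each by forward raycasting.
  (5.5, 1.5, 150°): beam 1 = 1.0000 ≠ 2.5882 ✗
  (4.5, 5.5, 195°): beam 1 = 0.5176 ≠ 2.5882 ✗
  (1.5, 4.5, 300°): beam 1 = 0.5774 ≠ 2.5882 ✗
  (2.5, 5.5, 255°): beam 1 = 1.5529 ≠ 2.5882 ✗
  …
  (4.5, 1.5, 165°): r_1=2.5882, r_2=2.8868, r_3=1.5529, r_4=1.0000, r_5=0.5176 — all match ✓
Only this pose fits every beam.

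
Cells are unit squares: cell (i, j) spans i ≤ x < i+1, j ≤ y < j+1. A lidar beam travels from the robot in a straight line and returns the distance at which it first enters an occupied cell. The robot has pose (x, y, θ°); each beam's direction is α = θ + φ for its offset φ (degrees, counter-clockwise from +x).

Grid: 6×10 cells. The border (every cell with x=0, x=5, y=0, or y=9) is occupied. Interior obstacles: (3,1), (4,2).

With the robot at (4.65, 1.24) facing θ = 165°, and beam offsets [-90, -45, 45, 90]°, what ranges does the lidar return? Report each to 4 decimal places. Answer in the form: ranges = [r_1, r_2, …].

beam 1: φ=-90°, α=75°
  cosα=0.2588 sinα=0.9659 | (4,1) | tMaxX 1.3523 tMaxY 0.7868 | tΔX 3.8637 tΔY 1.0353
    t=0.7868 [y] (4,2) — stop
  → r_1 = 0.7868
beam 2: φ=-45°, α=120°
  cosα=-0.5000 sinα=0.8660 | (4,1) | tMaxX 1.3000 tMaxY 0.8776 | tΔX 2.0000 tΔY 1.1547
    t=0.8776 [y] (4,2) — stop
  → r_2 = 0.8776
beam 3: φ=45°, α=210°
  cosα=-0.8660 sinα=-0.5000 | (4,1) | tMaxX 0.7506 tMaxY 0.4800 | tΔX 1.1547 tΔY 2.0000
    t=0.4800 [y] (4,0) — stop
  → r_3 = 0.4800
beam 4: φ=90°, α=255°
  cosα=-0.2588 sinα=-0.9659 | (4,1) | tMaxX 2.5114 tMaxY 0.2485 | tΔX 3.8637 tΔY 1.0353
    t=0.2485 [y] (4,0) — stop
  → r_4 = 0.2485

ranges = [0.7868, 0.8776, 0.4800, 0.2485]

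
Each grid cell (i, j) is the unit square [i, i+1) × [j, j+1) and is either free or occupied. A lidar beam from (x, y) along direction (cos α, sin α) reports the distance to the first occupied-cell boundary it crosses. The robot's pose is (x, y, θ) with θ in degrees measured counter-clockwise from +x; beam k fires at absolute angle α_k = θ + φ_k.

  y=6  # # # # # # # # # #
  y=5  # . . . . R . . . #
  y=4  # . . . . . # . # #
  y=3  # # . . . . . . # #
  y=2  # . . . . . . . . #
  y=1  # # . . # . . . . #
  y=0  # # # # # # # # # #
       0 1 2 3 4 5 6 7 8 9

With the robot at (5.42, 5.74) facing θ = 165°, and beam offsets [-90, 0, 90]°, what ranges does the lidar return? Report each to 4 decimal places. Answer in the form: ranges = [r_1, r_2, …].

ranges = [0.2692, 1.0046, 3.8719]

beam 1: φ=-90°, α=75°
  d=(0.2588,0.9659)  start (5,5)  tX=2.2409 tY=0.2692  stride 1/|dx|=3.8637 1/|dy|=1.0353
    cross y-line → (5,6), t=0.2692 (wall)
  → r_1 = 0.2692
beam 2: φ=0°, α=165°
  d=(-0.9659,0.2588)  start (5,5)  tX=0.4348 tY=1.0046  stride 1/|dx|=1.0353 1/|dy|=3.8637
    cross x-line → (4,5), t=0.4348
    cross y-line → (4,6), t=1.0046 (wall)
  → r_2 = 1.0046
beam 3: φ=90°, α=255°
  d=(-0.2588,-0.9659)  start (5,5)  tX=1.6228 tY=0.7661  stride 1/|dx|=3.8637 1/|dy|=1.0353
    cross y-line → (5,4), t=0.7661
    cross x-line → (4,4), t=1.6228
    cross y-line → (4,3), t=1.8014
    cross y-line → (4,2), t=2.8367
    cross y-line → (4,1), t=3.8719 (wall)
  → r_3 = 3.8719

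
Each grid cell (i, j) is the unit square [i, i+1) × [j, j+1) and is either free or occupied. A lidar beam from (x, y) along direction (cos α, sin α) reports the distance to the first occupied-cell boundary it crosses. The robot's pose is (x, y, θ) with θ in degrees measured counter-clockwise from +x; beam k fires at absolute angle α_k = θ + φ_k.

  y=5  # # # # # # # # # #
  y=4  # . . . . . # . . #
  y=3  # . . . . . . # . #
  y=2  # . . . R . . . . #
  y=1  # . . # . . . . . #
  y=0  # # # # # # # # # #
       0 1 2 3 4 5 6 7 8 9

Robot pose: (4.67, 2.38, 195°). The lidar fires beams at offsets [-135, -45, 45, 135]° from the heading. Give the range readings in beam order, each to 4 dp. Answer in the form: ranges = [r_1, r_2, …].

ranges = [2.6600, 4.2378, 1.3400, 2.7600]

beam 1: φ=-135°, α=60°
  cosα=0.5000 sinα=0.8660 | (4,2) | tMaxX 0.6600 tMaxY 0.7159 | tΔX 2.0000 tΔY 1.1547
    t=0.6600 [x] (5,2)
    t=0.7159 [y] (5,3)
    t=1.8706 [y] (5,4)
    t=2.6600 [x] (6,4) — stop
  → r_1 = 2.6600
beam 2: φ=-45°, α=150°
  cosα=-0.8660 sinα=0.5000 | (4,2) | tMaxX 0.7736 tMaxY 1.2400 | tΔX 1.1547 tΔY 2.0000
    t=0.7736 [x] (3,2)
    t=1.2400 [y] (3,3)
    t=1.9283 [x] (2,3)
    t=3.0831 [x] (1,3)
    t=3.2400 [y] (1,4)
    t=4.2378 [x] (0,4) — stop
  → r_2 = 4.2378
beam 3: φ=45°, α=240°
  cosα=-0.5000 sinα=-0.8660 | (4,2) | tMaxX 1.3400 tMaxY 0.4388 | tΔX 2.0000 tΔY 1.1547
    t=0.4388 [y] (4,1)
    t=1.3400 [x] (3,1) — stop
  → r_3 = 1.3400
beam 4: φ=135°, α=330°
  cosα=0.8660 sinα=-0.5000 | (4,2) | tMaxX 0.3811 tMaxY 0.7600 | tΔX 1.1547 tΔY 2.0000
    t=0.3811 [x] (5,2)
    t=0.7600 [y] (5,1)
    t=1.5358 [x] (6,1)
    t=2.6905 [x] (7,1)
    t=2.7600 [y] (7,0) — stop
  → r_4 = 2.7600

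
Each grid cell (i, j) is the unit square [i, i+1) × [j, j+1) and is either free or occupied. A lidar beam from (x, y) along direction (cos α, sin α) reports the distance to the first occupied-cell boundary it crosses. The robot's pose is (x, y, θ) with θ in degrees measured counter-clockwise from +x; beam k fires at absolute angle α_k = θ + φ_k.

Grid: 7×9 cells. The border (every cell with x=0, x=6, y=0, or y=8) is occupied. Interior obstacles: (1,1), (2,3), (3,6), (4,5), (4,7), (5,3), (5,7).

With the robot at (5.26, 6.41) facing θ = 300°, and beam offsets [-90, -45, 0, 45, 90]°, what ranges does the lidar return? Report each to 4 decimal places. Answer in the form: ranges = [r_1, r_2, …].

ranges = [0.8200, 1.0046, 1.4800, 0.7661, 0.8545]

beam 1: φ=-90°, α=210°
  direction (-0.8660, -0.5000); cell (5,6); t to first gridline: x 0.3002, y 0.8200 (then +1.1547 / +2.0000)
    (4,6) via x @ 0.3002
    (4,5) via y @ 0.8200  # hit
  → r_1 = 0.8200
beam 2: φ=-45°, α=255°
  direction (-0.2588, -0.9659); cell (5,6); t to first gridline: x 1.0046, y 0.4245 (then +3.8637 / +1.0353)
    (5,5) via y @ 0.4245
    (4,5) via x @ 1.0046  # hit
  → r_2 = 1.0046
beam 3: φ=0°, α=300°
  direction (0.5000, -0.8660); cell (5,6); t to first gridline: x 1.4800, y 0.4734 (then +2.0000 / +1.1547)
    (5,5) via y @ 0.4734
    (6,5) via x @ 1.4800  # hit
  → r_3 = 1.4800
beam 4: φ=45°, α=345°
  direction (0.9659, -0.2588); cell (5,6); t to first gridline: x 0.7661, y 1.5841 (then +1.0353 / +3.8637)
    (6,6) via x @ 0.7661  # hit
  → r_4 = 0.7661
beam 5: φ=90°, α=30°
  direction (0.8660, 0.5000); cell (5,6); t to first gridline: x 0.8545, y 1.1800 (then +1.1547 / +2.0000)
    (6,6) via x @ 0.8545  # hit
  → r_5 = 0.8545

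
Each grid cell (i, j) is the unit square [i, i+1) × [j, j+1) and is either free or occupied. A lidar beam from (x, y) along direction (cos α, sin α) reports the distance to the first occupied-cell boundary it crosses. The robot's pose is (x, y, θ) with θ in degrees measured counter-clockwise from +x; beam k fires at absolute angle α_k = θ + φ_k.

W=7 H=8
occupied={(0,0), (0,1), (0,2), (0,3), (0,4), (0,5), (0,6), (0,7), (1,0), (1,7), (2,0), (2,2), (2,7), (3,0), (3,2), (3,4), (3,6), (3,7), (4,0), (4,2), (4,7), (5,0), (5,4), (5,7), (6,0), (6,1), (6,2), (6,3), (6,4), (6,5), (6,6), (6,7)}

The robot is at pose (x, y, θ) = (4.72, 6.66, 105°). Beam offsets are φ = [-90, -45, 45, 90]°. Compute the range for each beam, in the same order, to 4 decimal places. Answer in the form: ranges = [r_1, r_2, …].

ranges = [1.3137, 0.3926, 0.6800, 0.7454]

beam 1: φ=-90°, α=15°
  cosα=0.9659 sinα=0.2588 | (4,6) | tMaxX 0.2899 tMaxY 1.3137 | tΔX 1.0353 tΔY 3.8637
    t=0.2899 [x] (5,6)
    t=1.3137 [y] (5,7) — stop
  → r_1 = 1.3137
beam 2: φ=-45°, α=60°
  cosα=0.5000 sinα=0.8660 | (4,6) | tMaxX 0.5600 tMaxY 0.3926 | tΔX 2.0000 tΔY 1.1547
    t=0.3926 [y] (4,7) — stop
  → r_2 = 0.3926
beam 3: φ=45°, α=150°
  cosα=-0.8660 sinα=0.5000 | (4,6) | tMaxX 0.8314 tMaxY 0.6800 | tΔX 1.1547 tΔY 2.0000
    t=0.6800 [y] (4,7) — stop
  → r_3 = 0.6800
beam 4: φ=90°, α=195°
  cosα=-0.9659 sinα=-0.2588 | (4,6) | tMaxX 0.7454 tMaxY 2.5500 | tΔX 1.0353 tΔY 3.8637
    t=0.7454 [x] (3,6) — stop
  → r_4 = 0.7454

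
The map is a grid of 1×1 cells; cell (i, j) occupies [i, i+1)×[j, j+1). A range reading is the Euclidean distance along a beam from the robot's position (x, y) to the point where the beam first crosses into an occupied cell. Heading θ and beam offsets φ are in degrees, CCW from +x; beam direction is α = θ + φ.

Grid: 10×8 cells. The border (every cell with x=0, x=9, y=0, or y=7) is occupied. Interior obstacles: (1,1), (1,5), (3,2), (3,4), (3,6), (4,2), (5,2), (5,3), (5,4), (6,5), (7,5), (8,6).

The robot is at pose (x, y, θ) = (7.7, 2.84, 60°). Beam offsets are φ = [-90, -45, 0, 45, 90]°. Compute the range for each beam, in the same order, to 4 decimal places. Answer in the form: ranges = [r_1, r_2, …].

ranges = [1.5011, 1.3459, 2.6000, 2.2362, 1.9630]

beam 1: φ=-90°, α=330°
  dir = (cos 330°, sin 330°) = (0.8660, -0.5000); from cell (7,2)
  next x-line at t=0.3464, next y-line at t=1.6800; Δt_x=1.1547, Δt_y=2.0000
    x: enter (8,2) at t=0.3464
    x: enter (9,2) at t=1.5011 ← occupied
  → r_1 = 1.5011
beam 2: φ=-45°, α=15°
  dir = (cos 15°, sin 15°) = (0.9659, 0.2588); from cell (7,2)
  next x-line at t=0.3106, next y-line at t=0.6182; Δt_x=1.0353, Δt_y=3.8637
    x: enter (8,2) at t=0.3106
    y: enter (8,3) at t=0.6182
    x: enter (9,3) at t=1.3459 ← occupied
  → r_2 = 1.3459
beam 3: φ=0°, α=60°
  dir = (cos 60°, sin 60°) = (0.5000, 0.8660); from cell (7,2)
  next x-line at t=0.6000, next y-line at t=0.1848; Δt_x=2.0000, Δt_y=1.1547
    y: enter (7,3) at t=0.1848
    x: enter (8,3) at t=0.6000
    y: enter (8,4) at t=1.3395
    y: enter (8,5) at t=2.4942
    x: enter (9,5) at t=2.6000 ← occupied
  → r_3 = 2.6000
beam 4: φ=45°, α=105°
  dir = (cos 105°, sin 105°) = (-0.2588, 0.9659); from cell (7,2)
  next x-line at t=2.7046, next y-line at t=0.1656; Δt_x=3.8637, Δt_y=1.0353
    y: enter (7,3) at t=0.1656
    y: enter (7,4) at t=1.2009
    y: enter (7,5) at t=2.2362 ← occupied
  → r_4 = 2.2362
beam 5: φ=90°, α=150°
  dir = (cos 150°, sin 150°) = (-0.8660, 0.5000); from cell (7,2)
  next x-line at t=0.8083, next y-line at t=0.3200; Δt_x=1.1547, Δt_y=2.0000
    y: enter (7,3) at t=0.3200
    x: enter (6,3) at t=0.8083
    x: enter (5,3) at t=1.9630 ← occupied
  → r_5 = 1.9630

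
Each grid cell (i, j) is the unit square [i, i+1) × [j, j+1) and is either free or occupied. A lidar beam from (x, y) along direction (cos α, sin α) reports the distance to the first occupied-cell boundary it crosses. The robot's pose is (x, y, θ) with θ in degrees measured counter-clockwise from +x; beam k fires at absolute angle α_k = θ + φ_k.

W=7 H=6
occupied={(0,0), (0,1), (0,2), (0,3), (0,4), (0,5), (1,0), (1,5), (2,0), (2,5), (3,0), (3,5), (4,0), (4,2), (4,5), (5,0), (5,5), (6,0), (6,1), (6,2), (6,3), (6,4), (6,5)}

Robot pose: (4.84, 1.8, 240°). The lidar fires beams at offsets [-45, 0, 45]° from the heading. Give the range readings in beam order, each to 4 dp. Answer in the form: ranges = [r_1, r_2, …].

ranges = [3.0910, 0.9238, 0.8282]

beam 1: φ=-45°, α=195°
  direction (-0.9659, -0.2588); cell (4,1); t to first gridline: x 0.8696, y 3.0910 (then +1.0353 / +3.8637)
    (3,1) via x @ 0.8696
    (2,1) via x @ 1.9049
    (1,1) via x @ 2.9402
    (1,0) via y @ 3.0910  # hit
  → r_1 = 3.0910
beam 2: φ=0°, α=240°
  direction (-0.5000, -0.8660); cell (4,1); t to first gridline: x 1.6800, y 0.9238 (then +2.0000 / +1.1547)
    (4,0) via y @ 0.9238  # hit
  → r_2 = 0.9238
beam 3: φ=45°, α=285°
  direction (0.2588, -0.9659); cell (4,1); t to first gridline: x 0.6182, y 0.8282 (then +3.8637 / +1.0353)
    (5,1) via x @ 0.6182
    (5,0) via y @ 0.8282  # hit
  → r_3 = 0.8282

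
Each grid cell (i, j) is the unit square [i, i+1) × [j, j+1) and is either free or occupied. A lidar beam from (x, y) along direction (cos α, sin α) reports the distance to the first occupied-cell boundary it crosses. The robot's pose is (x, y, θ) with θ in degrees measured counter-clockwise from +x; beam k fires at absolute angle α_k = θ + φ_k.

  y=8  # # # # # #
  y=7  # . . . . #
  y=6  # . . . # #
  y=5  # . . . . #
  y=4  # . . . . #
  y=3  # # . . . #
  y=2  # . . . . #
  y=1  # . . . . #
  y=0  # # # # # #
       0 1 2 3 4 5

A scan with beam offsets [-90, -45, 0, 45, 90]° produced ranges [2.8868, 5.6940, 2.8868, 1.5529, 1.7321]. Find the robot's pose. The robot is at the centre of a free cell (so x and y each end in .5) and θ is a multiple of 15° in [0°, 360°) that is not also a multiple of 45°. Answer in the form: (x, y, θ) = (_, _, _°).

(x, y, θ) = (2.5, 6.5, 330°)

Enumerate (i+0.5, j+0.5, θ) over the 26 free cells and 16 admissible headings. For each, cast all 5 beams and compare to the given ranges.
  (2.5, 5.5, 120°): beam 1 = 1.7321 ≠ 2.8868 ✗
  (1.5, 6.5, 120°): beam 1 = 3.0000 ≠ 2.8868 ✗
  (3.5, 6.5, 300°): beam 3 = 3.0000 ≠ 2.8868 ✗
  (3.5, 2.5, 195°): beam 1 = 5.6940 ≠ 2.8868 ✗
  (1.5, 2.5, 195°): beam 1 = 0.5176 ≠ 2.8868 ✗
  …
  (2.5, 6.5, 330°): r_1=2.8868, r_2=5.6940, r_3=2.8868, r_4=1.5529, r_5=1.7321 — all match ✓
Only this pose fits every beam.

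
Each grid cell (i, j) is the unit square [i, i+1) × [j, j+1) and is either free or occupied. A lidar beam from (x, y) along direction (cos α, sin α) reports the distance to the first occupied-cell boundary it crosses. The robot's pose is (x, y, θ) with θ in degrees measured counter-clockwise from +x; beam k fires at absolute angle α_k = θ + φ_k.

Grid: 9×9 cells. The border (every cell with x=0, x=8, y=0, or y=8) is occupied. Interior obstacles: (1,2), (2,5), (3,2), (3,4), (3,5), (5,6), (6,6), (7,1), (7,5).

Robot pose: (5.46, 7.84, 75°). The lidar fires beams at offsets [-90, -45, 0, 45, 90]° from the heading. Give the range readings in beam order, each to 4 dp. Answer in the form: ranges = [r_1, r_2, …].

ranges = [2.6296, 0.3200, 0.1656, 0.1848, 0.6182]

beam 1: φ=-90°, α=345°
  dir = (cos 345°, sin 345°) = (0.9659, -0.2588); from cell (5,7)
  next x-line at t=0.5590, next y-line at t=3.2455; Δt_x=1.0353, Δt_y=3.8637
    x: enter (6,7) at t=0.5590
    x: enter (7,7) at t=1.5943
    x: enter (8,7) at t=2.6296 ← occupied
  → r_1 = 2.6296
beam 2: φ=-45°, α=30°
  dir = (cos 30°, sin 30°) = (0.8660, 0.5000); from cell (5,7)
  next x-line at t=0.6235, next y-line at t=0.3200; Δt_x=1.1547, Δt_y=2.0000
    y: enter (5,8) at t=0.3200 ← occupied
  → r_2 = 0.3200
beam 3: φ=0°, α=75°
  dir = (cos 75°, sin 75°) = (0.2588, 0.9659); from cell (5,7)
  next x-line at t=2.0864, next y-line at t=0.1656; Δt_x=3.8637, Δt_y=1.0353
    y: enter (5,8) at t=0.1656 ← occupied
  → r_3 = 0.1656
beam 4: φ=45°, α=120°
  dir = (cos 120°, sin 120°) = (-0.5000, 0.8660); from cell (5,7)
  next x-line at t=0.9200, next y-line at t=0.1848; Δt_x=2.0000, Δt_y=1.1547
    y: enter (5,8) at t=0.1848 ← occupied
  → r_4 = 0.1848
beam 5: φ=90°, α=165°
  dir = (cos 165°, sin 165°) = (-0.9659, 0.2588); from cell (5,7)
  next x-line at t=0.4762, next y-line at t=0.6182; Δt_x=1.0353, Δt_y=3.8637
    x: enter (4,7) at t=0.4762
    y: enter (4,8) at t=0.6182 ← occupied
  → r_5 = 0.6182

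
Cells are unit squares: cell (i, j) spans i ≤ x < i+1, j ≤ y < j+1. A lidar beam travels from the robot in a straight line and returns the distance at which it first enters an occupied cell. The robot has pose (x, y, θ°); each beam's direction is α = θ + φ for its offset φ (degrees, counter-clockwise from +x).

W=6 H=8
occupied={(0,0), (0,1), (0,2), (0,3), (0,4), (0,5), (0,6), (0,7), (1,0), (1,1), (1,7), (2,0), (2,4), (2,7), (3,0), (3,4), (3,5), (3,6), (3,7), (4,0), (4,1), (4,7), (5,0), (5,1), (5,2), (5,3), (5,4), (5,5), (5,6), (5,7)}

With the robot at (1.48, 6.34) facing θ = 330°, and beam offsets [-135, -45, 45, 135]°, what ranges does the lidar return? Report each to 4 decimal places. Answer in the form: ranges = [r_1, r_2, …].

ranges = [0.4969, 2.0091, 1.5736, 0.6833]

beam 1: φ=-135°, α=195°
  dir = (cos 195°, sin 195°) = (-0.9659, -0.2588); from cell (1,6)
  next x-line at t=0.4969, next y-line at t=1.3137; Δt_x=1.0353, Δt_y=3.8637
    x: enter (0,6) at t=0.4969 ← occupied
  → r_1 = 0.4969
beam 2: φ=-45°, α=285°
  dir = (cos 285°, sin 285°) = (0.2588, -0.9659); from cell (1,6)
  next x-line at t=2.0091, next y-line at t=0.3520; Δt_x=3.8637, Δt_y=1.0353
    y: enter (1,5) at t=0.3520
    y: enter (1,4) at t=1.3873
    x: enter (2,4) at t=2.0091 ← occupied
  → r_2 = 2.0091
beam 3: φ=45°, α=15°
  dir = (cos 15°, sin 15°) = (0.9659, 0.2588); from cell (1,6)
  next x-line at t=0.5383, next y-line at t=2.5500; Δt_x=1.0353, Δt_y=3.8637
    x: enter (2,6) at t=0.5383
    x: enter (3,6) at t=1.5736 ← occupied
  → r_3 = 1.5736
beam 4: φ=135°, α=105°
  dir = (cos 105°, sin 105°) = (-0.2588, 0.9659); from cell (1,6)
  next x-line at t=1.8546, next y-line at t=0.6833; Δt_x=3.8637, Δt_y=1.0353
    y: enter (1,7) at t=0.6833 ← occupied
  → r_4 = 0.6833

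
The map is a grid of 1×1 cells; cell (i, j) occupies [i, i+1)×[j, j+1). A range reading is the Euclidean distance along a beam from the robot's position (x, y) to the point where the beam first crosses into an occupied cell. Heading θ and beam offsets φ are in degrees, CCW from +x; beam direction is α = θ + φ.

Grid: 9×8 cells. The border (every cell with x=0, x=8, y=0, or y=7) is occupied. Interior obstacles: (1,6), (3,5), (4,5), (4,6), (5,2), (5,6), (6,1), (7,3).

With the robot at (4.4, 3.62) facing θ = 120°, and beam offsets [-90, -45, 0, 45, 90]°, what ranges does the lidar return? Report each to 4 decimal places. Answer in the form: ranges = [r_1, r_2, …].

beam 1: φ=-90°, α=30°
  d=(0.8660,0.5000)  start (4,3)  tX=0.6928 tY=0.7600  stride 1/|dx|=1.1547 1/|dy|=2.0000
    cross x-line → (5,3), t=0.6928
    cross y-line → (5,4), t=0.7600
    cross x-line → (6,4), t=1.8475
    cross y-line → (6,5), t=2.7600
    cross x-line → (7,5), t=3.0022
    cross x-line → (8,5), t=4.1569 (wall)
  → r_1 = 4.1569
beam 2: φ=-45°, α=75°
  d=(0.2588,0.9659)  start (4,3)  tX=2.3182 tY=0.3934  stride 1/|dx|=3.8637 1/|dy|=1.0353
    cross y-line → (4,4), t=0.3934
    cross y-line → (4,5), t=1.4287 (wall)
  → r_2 = 1.4287
beam 3: φ=0°, α=120°
  d=(-0.5000,0.8660)  start (4,3)  tX=0.8000 tY=0.4388  stride 1/|dx|=2.0000 1/|dy|=1.1547
    cross y-line → (4,4), t=0.4388
    cross x-line → (3,4), t=0.8000
    cross y-line → (3,5), t=1.5935 (wall)
  → r_3 = 1.5935
beam 4: φ=45°, α=165°
  d=(-0.9659,0.2588)  start (4,3)  tX=0.4141 tY=1.4682  stride 1/|dx|=1.0353 1/|dy|=3.8637
    cross x-line → (3,3), t=0.4141
    cross x-line → (2,3), t=1.4494
    cross y-line → (2,4), t=1.4682
    cross x-line → (1,4), t=2.4847
    cross x-line → (0,4), t=3.5199 (wall)
  → r_4 = 3.5199
beam 5: φ=90°, α=210°
  d=(-0.8660,-0.5000)  start (4,3)  tX=0.4619 tY=1.2400  stride 1/|dx|=1.1547 1/|dy|=2.0000
    cross x-line → (3,3), t=0.4619
    cross y-line → (3,2), t=1.2400
    cross x-line → (2,2), t=1.6166
    cross x-line → (1,2), t=2.7713
    cross y-line → (1,1), t=3.2400
    cross x-line → (0,1), t=3.9260 (wall)
  → r_5 = 3.9260

ranges = [4.1569, 1.4287, 1.5935, 3.5199, 3.9260]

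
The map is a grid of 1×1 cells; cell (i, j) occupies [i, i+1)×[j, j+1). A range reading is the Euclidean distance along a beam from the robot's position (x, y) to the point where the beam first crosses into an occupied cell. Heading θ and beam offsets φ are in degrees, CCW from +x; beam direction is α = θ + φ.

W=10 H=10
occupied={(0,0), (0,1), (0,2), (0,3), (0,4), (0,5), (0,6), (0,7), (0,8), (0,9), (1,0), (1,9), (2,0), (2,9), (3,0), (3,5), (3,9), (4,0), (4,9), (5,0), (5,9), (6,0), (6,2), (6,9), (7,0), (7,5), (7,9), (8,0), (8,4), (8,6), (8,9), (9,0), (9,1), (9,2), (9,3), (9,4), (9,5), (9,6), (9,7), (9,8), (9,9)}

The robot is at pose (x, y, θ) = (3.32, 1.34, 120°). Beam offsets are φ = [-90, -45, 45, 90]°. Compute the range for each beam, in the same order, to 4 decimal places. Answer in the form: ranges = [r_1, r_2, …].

ranges = [3.0946, 7.9302, 2.4018, 0.6800]

beam 1: φ=-90°, α=30°
  dir = (cos 30°, sin 30°) = (0.8660, 0.5000); from cell (3,1)
  next x-line at t=0.7852, next y-line at t=1.3200; Δt_x=1.1547, Δt_y=2.0000
    x: enter (4,1) at t=0.7852
    y: enter (4,2) at t=1.3200
    x: enter (5,2) at t=1.9399
    x: enter (6,2) at t=3.0946 ← occupied
  → r_1 = 3.0946
beam 2: φ=-45°, α=75°
  dir = (cos 75°, sin 75°) = (0.2588, 0.9659); from cell (3,1)
  next x-line at t=2.6273, next y-line at t=0.6833; Δt_x=3.8637, Δt_y=1.0353
    y: enter (3,2) at t=0.6833
    y: enter (3,3) at t=1.7186
    x: enter (4,3) at t=2.6273
    y: enter (4,4) at t=2.7538
    y: enter (4,5) at t=3.7891
    y: enter (4,6) at t=4.8244
    y: enter (4,7) at t=5.8597
    x: enter (5,7) at t=6.4910
    y: enter (5,8) at t=6.8949
    y: enter (5,9) at t=7.9302 ← occupied
  → r_2 = 7.9302
beam 3: φ=45°, α=165°
  dir = (cos 165°, sin 165°) = (-0.9659, 0.2588); from cell (3,1)
  next x-line at t=0.3313, next y-line at t=2.5500; Δt_x=1.0353, Δt_y=3.8637
    x: enter (2,1) at t=0.3313
    x: enter (1,1) at t=1.3666
    x: enter (0,1) at t=2.4018 ← occupied
  → r_3 = 2.4018
beam 4: φ=90°, α=210°
  dir = (cos 210°, sin 210°) = (-0.8660, -0.5000); from cell (3,1)
  next x-line at t=0.3695, next y-line at t=0.6800; Δt_x=1.1547, Δt_y=2.0000
    x: enter (2,1) at t=0.3695
    y: enter (2,0) at t=0.6800 ← occupied
  → r_4 = 0.6800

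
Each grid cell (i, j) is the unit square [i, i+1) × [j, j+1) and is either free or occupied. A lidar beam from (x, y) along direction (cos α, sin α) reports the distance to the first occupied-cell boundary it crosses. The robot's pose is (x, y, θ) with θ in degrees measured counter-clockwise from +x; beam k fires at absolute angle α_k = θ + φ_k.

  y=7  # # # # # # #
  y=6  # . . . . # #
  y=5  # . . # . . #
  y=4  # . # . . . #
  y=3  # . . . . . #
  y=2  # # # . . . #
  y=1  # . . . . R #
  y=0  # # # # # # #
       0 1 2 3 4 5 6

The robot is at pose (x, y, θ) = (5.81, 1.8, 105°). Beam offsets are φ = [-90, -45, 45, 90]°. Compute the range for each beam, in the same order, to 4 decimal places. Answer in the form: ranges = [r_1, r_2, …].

beam 1: φ=-90°, α=15°
  dir = (cos 15°, sin 15°) = (0.9659, 0.2588); from cell (5,1)
  next x-line at t=0.1967, next y-line at t=0.7727; Δt_x=1.0353, Δt_y=3.8637
    x: enter (6,1) at t=0.1967 ← occupied
  → r_1 = 0.1967
beam 2: φ=-45°, α=60°
  dir = (cos 60°, sin 60°) = (0.5000, 0.8660); from cell (5,1)
  next x-line at t=0.3800, next y-line at t=0.2309; Δt_x=2.0000, Δt_y=1.1547
    y: enter (5,2) at t=0.2309
    x: enter (6,2) at t=0.3800 ← occupied
  → r_2 = 0.3800
beam 3: φ=45°, α=150°
  dir = (cos 150°, sin 150°) = (-0.8660, 0.5000); from cell (5,1)
  next x-line at t=0.9353, next y-line at t=0.4000; Δt_x=1.1547, Δt_y=2.0000
    y: enter (5,2) at t=0.4000
    x: enter (4,2) at t=0.9353
    x: enter (3,2) at t=2.0900
    y: enter (3,3) at t=2.4000
    x: enter (2,3) at t=3.2447
    x: enter (1,3) at t=4.3994
    y: enter (1,4) at t=4.4000
    x: enter (0,4) at t=5.5541 ← occupied
  → r_3 = 5.5541
beam 4: φ=90°, α=195°
  dir = (cos 195°, sin 195°) = (-0.9659, -0.2588); from cell (5,1)
  next x-line at t=0.8386, next y-line at t=3.0910; Δt_x=1.0353, Δt_y=3.8637
    x: enter (4,1) at t=0.8386
    x: enter (3,1) at t=1.8738
    x: enter (2,1) at t=2.9091
    y: enter (2,0) at t=3.0910 ← occupied
  → r_4 = 3.0910

ranges = [0.1967, 0.3800, 5.5541, 3.0910]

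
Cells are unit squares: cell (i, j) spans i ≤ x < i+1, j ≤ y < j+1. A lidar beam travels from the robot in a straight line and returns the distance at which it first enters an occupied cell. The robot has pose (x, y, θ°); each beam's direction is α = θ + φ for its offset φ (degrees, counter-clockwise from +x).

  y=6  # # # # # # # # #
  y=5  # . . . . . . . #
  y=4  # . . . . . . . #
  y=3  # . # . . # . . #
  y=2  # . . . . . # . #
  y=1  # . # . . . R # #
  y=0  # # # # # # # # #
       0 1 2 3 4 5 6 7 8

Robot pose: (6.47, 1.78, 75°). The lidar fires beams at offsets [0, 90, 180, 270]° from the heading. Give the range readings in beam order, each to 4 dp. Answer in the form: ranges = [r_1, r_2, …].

ranges = [0.2278, 5.6630, 0.8075, 0.5487]

beam 1: φ=0°, α=75°
  dir = (cos 75°, sin 75°) = (0.2588, 0.9659); from cell (6,1)
  next x-line at t=2.0478, next y-line at t=0.2278; Δt_x=3.8637, Δt_y=1.0353
    y: enter (6,2) at t=0.2278 ← occupied
  → r_1 = 0.2278
beam 2: φ=90°, α=165°
  dir = (cos 165°, sin 165°) = (-0.9659, 0.2588); from cell (6,1)
  next x-line at t=0.4866, next y-line at t=0.8500; Δt_x=1.0353, Δt_y=3.8637
    x: enter (5,1) at t=0.4866
    y: enter (5,2) at t=0.8500
    x: enter (4,2) at t=1.5219
    x: enter (3,2) at t=2.5571
    x: enter (2,2) at t=3.5924
    x: enter (1,2) at t=4.6277
    y: enter (1,3) at t=4.7137
    x: enter (0,3) at t=5.6630 ← occupied
  → r_2 = 5.6630
beam 3: φ=180°, α=255°
  dir = (cos 255°, sin 255°) = (-0.2588, -0.9659); from cell (6,1)
  next x-line at t=1.8159, next y-line at t=0.8075; Δt_x=3.8637, Δt_y=1.0353
    y: enter (6,0) at t=0.8075 ← occupied
  → r_3 = 0.8075
beam 4: φ=270°, α=345°
  dir = (cos 345°, sin 345°) = (0.9659, -0.2588); from cell (6,1)
  next x-line at t=0.5487, next y-line at t=3.0137; Δt_x=1.0353, Δt_y=3.8637
    x: enter (7,1) at t=0.5487 ← occupied
  → r_4 = 0.5487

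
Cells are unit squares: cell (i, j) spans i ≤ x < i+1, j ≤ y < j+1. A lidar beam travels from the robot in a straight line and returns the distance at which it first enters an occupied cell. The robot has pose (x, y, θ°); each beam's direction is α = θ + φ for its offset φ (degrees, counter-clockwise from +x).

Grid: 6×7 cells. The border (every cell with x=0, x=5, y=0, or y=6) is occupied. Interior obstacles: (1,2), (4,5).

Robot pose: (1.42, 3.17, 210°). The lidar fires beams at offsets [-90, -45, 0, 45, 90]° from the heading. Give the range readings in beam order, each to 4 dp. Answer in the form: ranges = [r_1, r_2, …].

beam 1: φ=-90°, α=120°
  cosα=-0.5000 sinα=0.8660 | (1,3) | tMaxX 0.8400 tMaxY 0.9584 | tΔX 2.0000 tΔY 1.1547
    t=0.8400 [x] (0,3) — stop
  → r_1 = 0.8400
beam 2: φ=-45°, α=165°
  cosα=-0.9659 sinα=0.2588 | (1,3) | tMaxX 0.4348 tMaxY 3.2069 | tΔX 1.0353 tΔY 3.8637
    t=0.4348 [x] (0,3) — stop
  → r_2 = 0.4348
beam 3: φ=0°, α=210°
  cosα=-0.8660 sinα=-0.5000 | (1,3) | tMaxX 0.4850 tMaxY 0.3400 | tΔX 1.1547 tΔY 2.0000
    t=0.3400 [y] (1,2) — stop
  → r_3 = 0.3400
beam 4: φ=45°, α=255°
  cosα=-0.2588 sinα=-0.9659 | (1,3) | tMaxX 1.6228 tMaxY 0.1760 | tΔX 3.8637 tΔY 1.0353
    t=0.1760 [y] (1,2) — stop
  → r_4 = 0.1760
beam 5: φ=90°, α=300°
  cosα=0.5000 sinα=-0.8660 | (1,3) | tMaxX 1.1600 tMaxY 0.1963 | tΔX 2.0000 tΔY 1.1547
    t=0.1963 [y] (1,2) — stop
  → r_5 = 0.1963

ranges = [0.8400, 0.4348, 0.3400, 0.1760, 0.1963]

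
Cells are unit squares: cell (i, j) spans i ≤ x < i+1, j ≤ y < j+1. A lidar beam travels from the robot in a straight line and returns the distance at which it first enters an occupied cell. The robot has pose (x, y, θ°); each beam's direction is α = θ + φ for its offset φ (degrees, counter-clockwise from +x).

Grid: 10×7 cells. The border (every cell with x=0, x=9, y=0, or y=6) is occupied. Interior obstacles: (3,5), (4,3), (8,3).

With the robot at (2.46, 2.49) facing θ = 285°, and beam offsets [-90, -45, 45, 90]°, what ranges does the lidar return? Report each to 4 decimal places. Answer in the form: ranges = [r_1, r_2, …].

ranges = [1.5115, 1.7205, 2.9800, 1.9705]

beam 1: φ=-90°, α=195°
  dir = (cos 195°, sin 195°) = (-0.9659, -0.2588); from cell (2,2)
  next x-line at t=0.4762, next y-line at t=1.8932; Δt_x=1.0353, Δt_y=3.8637
    x: enter (1,2) at t=0.4762
    x: enter (0,2) at t=1.5115 ← occupied
  → r_1 = 1.5115
beam 2: φ=-45°, α=240°
  dir = (cos 240°, sin 240°) = (-0.5000, -0.8660); from cell (2,2)
  next x-line at t=0.9200, next y-line at t=0.5658; Δt_x=2.0000, Δt_y=1.1547
    y: enter (2,1) at t=0.5658
    x: enter (1,1) at t=0.9200
    y: enter (1,0) at t=1.7205 ← occupied
  → r_2 = 1.7205
beam 3: φ=45°, α=330°
  dir = (cos 330°, sin 330°) = (0.8660, -0.5000); from cell (2,2)
  next x-line at t=0.6235, next y-line at t=0.9800; Δt_x=1.1547, Δt_y=2.0000
    x: enter (3,2) at t=0.6235
    y: enter (3,1) at t=0.9800
    x: enter (4,1) at t=1.7782
    x: enter (5,1) at t=2.9329
    y: enter (5,0) at t=2.9800 ← occupied
  → r_3 = 2.9800
beam 4: φ=90°, α=15°
  dir = (cos 15°, sin 15°) = (0.9659, 0.2588); from cell (2,2)
  next x-line at t=0.5590, next y-line at t=1.9705; Δt_x=1.0353, Δt_y=3.8637
    x: enter (3,2) at t=0.5590
    x: enter (4,2) at t=1.5943
    y: enter (4,3) at t=1.9705 ← occupied
  → r_4 = 1.9705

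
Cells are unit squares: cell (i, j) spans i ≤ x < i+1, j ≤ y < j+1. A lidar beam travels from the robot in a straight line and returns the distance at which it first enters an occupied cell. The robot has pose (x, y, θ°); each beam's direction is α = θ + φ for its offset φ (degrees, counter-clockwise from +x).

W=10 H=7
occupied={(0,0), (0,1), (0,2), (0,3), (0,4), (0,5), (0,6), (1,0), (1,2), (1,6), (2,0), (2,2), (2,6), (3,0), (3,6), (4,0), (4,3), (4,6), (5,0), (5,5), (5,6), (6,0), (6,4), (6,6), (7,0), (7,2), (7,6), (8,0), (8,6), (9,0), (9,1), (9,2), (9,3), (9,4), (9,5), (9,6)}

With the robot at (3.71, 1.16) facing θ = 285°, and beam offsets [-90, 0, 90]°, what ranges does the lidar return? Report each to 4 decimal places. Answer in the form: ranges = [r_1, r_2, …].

ranges = [0.6182, 0.1656, 3.4061]

beam 1: φ=-90°, α=195°
  dir = (cos 195°, sin 195°) = (-0.9659, -0.2588); from cell (3,1)
  next x-line at t=0.7350, next y-line at t=0.6182; Δt_x=1.0353, Δt_y=3.8637
    y: enter (3,0) at t=0.6182 ← occupied
  → r_1 = 0.6182
beam 2: φ=0°, α=285°
  dir = (cos 285°, sin 285°) = (0.2588, -0.9659); from cell (3,1)
  next x-line at t=1.1205, next y-line at t=0.1656; Δt_x=3.8637, Δt_y=1.0353
    y: enter (3,0) at t=0.1656 ← occupied
  → r_2 = 0.1656
beam 3: φ=90°, α=15°
  dir = (cos 15°, sin 15°) = (0.9659, 0.2588); from cell (3,1)
  next x-line at t=0.3002, next y-line at t=3.2455; Δt_x=1.0353, Δt_y=3.8637
    x: enter (4,1) at t=0.3002
    x: enter (5,1) at t=1.3355
    x: enter (6,1) at t=2.3708
    y: enter (6,2) at t=3.2455
    x: enter (7,2) at t=3.4061 ← occupied
  → r_3 = 3.4061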